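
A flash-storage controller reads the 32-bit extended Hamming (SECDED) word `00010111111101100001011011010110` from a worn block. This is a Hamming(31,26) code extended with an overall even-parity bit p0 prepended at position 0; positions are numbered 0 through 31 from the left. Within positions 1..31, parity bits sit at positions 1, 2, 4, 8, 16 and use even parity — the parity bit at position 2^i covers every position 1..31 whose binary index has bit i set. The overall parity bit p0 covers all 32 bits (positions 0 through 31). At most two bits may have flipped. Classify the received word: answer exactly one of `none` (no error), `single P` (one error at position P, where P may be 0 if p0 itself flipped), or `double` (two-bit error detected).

double

s1: b1⊕b3⊕b5⊕b7⊕b9⊕b11⊕b13⊕b15⊕b17⊕b19⊕b21⊕b23⊕b25⊕b27⊕b29⊕b31 = 0⊕1⊕1⊕1⊕1⊕1⊕1⊕0⊕0⊕1⊕1⊕0⊕1⊕1⊕1⊕0 = 1
s2: b2⊕b3⊕b6⊕b7⊕b10⊕b11⊕b14⊕b15⊕b18⊕b19⊕b22⊕b23⊕b26⊕b27⊕b30⊕b31 = 0⊕1⊕1⊕1⊕1⊕1⊕1⊕0⊕0⊕1⊕1⊕0⊕0⊕1⊕1⊕0 = 0
s4: b4⊕b5⊕b6⊕b7⊕b12⊕b13⊕b14⊕b15⊕b20⊕b21⊕b22⊕b23⊕b28⊕b29⊕b30⊕b31 = 0⊕1⊕1⊕1⊕0⊕1⊕1⊕0⊕0⊕1⊕1⊕0⊕0⊕1⊕1⊕0 = 1
s8: b8⊕b9⊕b10⊕b11⊕b12⊕b13⊕b14⊕b15⊕b24⊕b25⊕b26⊕b27⊕b28⊕b29⊕b30⊕b31 = 1⊕1⊕1⊕1⊕0⊕1⊕1⊕0⊕1⊕1⊕0⊕1⊕0⊕1⊕1⊕0 = 1
s16: b16⊕b17⊕b18⊕b19⊕b20⊕b21⊕b22⊕b23⊕b24⊕b25⊕b26⊕b27⊕b28⊕b29⊕b30⊕b31 = 0⊕0⊕0⊕1⊕0⊕1⊕1⊕0⊕1⊕1⊕0⊕1⊕0⊕1⊕1⊕0 = 0
Syndrome (s16...s1) = 01101 → position 13.
Overall parity (XOR of all 32 bits, including p0): 0⊕0⊕0⊕1⊕0⊕1⊕1⊕1⊕1⊕1⊕1⊕1⊕0⊕1⊕1⊕0⊕0⊕0⊕0⊕1⊕0⊕1⊕1⊕0⊕1⊕1⊕0⊕1⊕0⊕1⊕1⊕0 = 0
Overall=0, syndrome position=13 → double-bit error detected (uncorrectable).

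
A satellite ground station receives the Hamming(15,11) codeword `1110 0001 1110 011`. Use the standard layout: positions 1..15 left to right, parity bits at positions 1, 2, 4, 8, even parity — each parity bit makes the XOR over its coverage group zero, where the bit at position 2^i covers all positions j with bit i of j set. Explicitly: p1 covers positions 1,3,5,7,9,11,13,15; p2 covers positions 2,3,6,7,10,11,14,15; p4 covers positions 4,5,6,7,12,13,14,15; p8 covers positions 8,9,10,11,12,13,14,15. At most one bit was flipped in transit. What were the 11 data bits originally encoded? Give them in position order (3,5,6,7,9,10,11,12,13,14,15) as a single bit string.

s1: b1⊕b3⊕b5⊕b7⊕b9⊕b11⊕b13⊕b15 = 1⊕1⊕0⊕0⊕1⊕1⊕0⊕1 = 1
s2: b2⊕b3⊕b6⊕b7⊕b10⊕b11⊕b14⊕b15 = 1⊕1⊕0⊕0⊕1⊕1⊕1⊕1 = 0
s4: b4⊕b5⊕b6⊕b7⊕b12⊕b13⊕b14⊕b15 = 0⊕0⊕0⊕0⊕0⊕0⊕1⊕1 = 0
s8: b8⊕b9⊕b10⊕b11⊕b12⊕b13⊕b14⊕b15 = 1⊕1⊕1⊕1⊕0⊕0⊕1⊕1 = 0
Syndrome (s8...s1) = 0001 → position 1.
Flip bit 1: corrected codeword = 011000011110011
Data bits at positions 3,5,6,7,9,10,11,12,13,14,15: 10001110011

10001110011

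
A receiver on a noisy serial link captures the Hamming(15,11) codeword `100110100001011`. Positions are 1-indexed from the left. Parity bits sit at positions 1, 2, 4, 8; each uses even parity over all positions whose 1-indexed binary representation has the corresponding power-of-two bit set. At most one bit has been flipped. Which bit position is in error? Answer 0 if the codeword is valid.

s1: b1⊕b3⊕b5⊕b7⊕b9⊕b11⊕b13⊕b15 = 1⊕0⊕1⊕1⊕0⊕0⊕0⊕1 = 0
s2: b2⊕b3⊕b6⊕b7⊕b10⊕b11⊕b14⊕b15 = 0⊕0⊕0⊕1⊕0⊕0⊕1⊕1 = 1
s4: b4⊕b5⊕b6⊕b7⊕b12⊕b13⊕b14⊕b15 = 1⊕1⊕0⊕1⊕1⊕0⊕1⊕1 = 0
s8: b8⊕b9⊕b10⊕b11⊕b12⊕b13⊕b14⊕b15 = 0⊕0⊕0⊕0⊕1⊕0⊕1⊕1 = 1
Syndrome (s8...s1) = 1010 → position 10.

10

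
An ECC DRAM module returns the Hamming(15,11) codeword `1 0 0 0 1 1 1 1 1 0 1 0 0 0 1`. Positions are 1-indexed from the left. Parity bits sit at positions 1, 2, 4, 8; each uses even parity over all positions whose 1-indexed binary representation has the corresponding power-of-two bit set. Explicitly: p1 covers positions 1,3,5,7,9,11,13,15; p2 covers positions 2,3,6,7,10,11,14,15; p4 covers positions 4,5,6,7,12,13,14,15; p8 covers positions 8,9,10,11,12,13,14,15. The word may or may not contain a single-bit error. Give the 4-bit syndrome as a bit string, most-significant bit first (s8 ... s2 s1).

0000

s1: b1⊕b3⊕b5⊕b7⊕b9⊕b11⊕b13⊕b15 = 1⊕0⊕1⊕1⊕1⊕1⊕0⊕1 = 0
s2: b2⊕b3⊕b6⊕b7⊕b10⊕b11⊕b14⊕b15 = 0⊕0⊕1⊕1⊕0⊕1⊕0⊕1 = 0
s4: b4⊕b5⊕b6⊕b7⊕b12⊕b13⊕b14⊕b15 = 0⊕1⊕1⊕1⊕0⊕0⊕0⊕1 = 0
s8: b8⊕b9⊕b10⊕b11⊕b12⊕b13⊕b14⊕b15 = 1⊕1⊕0⊕1⊕0⊕0⊕0⊕1 = 0
Syndrome (s8...s1) = 0000 → position 0 (no error).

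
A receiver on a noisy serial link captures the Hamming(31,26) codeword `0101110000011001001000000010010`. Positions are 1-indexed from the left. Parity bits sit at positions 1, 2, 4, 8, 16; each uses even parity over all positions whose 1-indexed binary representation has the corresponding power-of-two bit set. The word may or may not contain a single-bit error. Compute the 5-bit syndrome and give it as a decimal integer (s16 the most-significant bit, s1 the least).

s1: b1⊕b3⊕b5⊕b7⊕b9⊕b11⊕b13⊕b15⊕b17⊕b19⊕b21⊕b23⊕b25⊕b27⊕b29⊕b31 = 0⊕0⊕1⊕0⊕0⊕0⊕1⊕0⊕0⊕1⊕0⊕0⊕0⊕1⊕0⊕0 = 0
s2: b2⊕b3⊕b6⊕b7⊕b10⊕b11⊕b14⊕b15⊕b18⊕b19⊕b22⊕b23⊕b26⊕b27⊕b30⊕b31 = 1⊕0⊕1⊕0⊕0⊕0⊕0⊕0⊕0⊕1⊕0⊕0⊕0⊕1⊕1⊕0 = 1
s4: b4⊕b5⊕b6⊕b7⊕b12⊕b13⊕b14⊕b15⊕b20⊕b21⊕b22⊕b23⊕b28⊕b29⊕b30⊕b31 = 1⊕1⊕1⊕0⊕1⊕1⊕0⊕0⊕0⊕0⊕0⊕0⊕0⊕0⊕1⊕0 = 0
s8: b8⊕b9⊕b10⊕b11⊕b12⊕b13⊕b14⊕b15⊕b24⊕b25⊕b26⊕b27⊕b28⊕b29⊕b30⊕b31 = 0⊕0⊕0⊕0⊕1⊕1⊕0⊕0⊕0⊕0⊕0⊕1⊕0⊕0⊕1⊕0 = 0
s16: b16⊕b17⊕b18⊕b19⊕b20⊕b21⊕b22⊕b23⊕b24⊕b25⊕b26⊕b27⊕b28⊕b29⊕b30⊕b31 = 1⊕0⊕0⊕1⊕0⊕0⊕0⊕0⊕0⊕0⊕0⊕1⊕0⊕0⊕1⊕0 = 0
Syndrome (s16...s1) = 00010 → position 2.

2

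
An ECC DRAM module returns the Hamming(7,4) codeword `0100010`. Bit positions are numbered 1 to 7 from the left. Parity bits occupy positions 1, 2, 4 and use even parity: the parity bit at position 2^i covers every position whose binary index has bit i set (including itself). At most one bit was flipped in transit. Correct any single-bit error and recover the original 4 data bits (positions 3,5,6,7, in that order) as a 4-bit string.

0010

s1: b1⊕b3⊕b5⊕b7 = 0⊕0⊕0⊕0 = 0
s2: b2⊕b3⊕b6⊕b7 = 1⊕0⊕1⊕0 = 0
s4: b4⊕b5⊕b6⊕b7 = 0⊕0⊕1⊕0 = 1
Syndrome (s4...s1) = 100 → position 4.
Flip bit 4: corrected codeword = 0101010
Data bits at positions 3,5,6,7: 0010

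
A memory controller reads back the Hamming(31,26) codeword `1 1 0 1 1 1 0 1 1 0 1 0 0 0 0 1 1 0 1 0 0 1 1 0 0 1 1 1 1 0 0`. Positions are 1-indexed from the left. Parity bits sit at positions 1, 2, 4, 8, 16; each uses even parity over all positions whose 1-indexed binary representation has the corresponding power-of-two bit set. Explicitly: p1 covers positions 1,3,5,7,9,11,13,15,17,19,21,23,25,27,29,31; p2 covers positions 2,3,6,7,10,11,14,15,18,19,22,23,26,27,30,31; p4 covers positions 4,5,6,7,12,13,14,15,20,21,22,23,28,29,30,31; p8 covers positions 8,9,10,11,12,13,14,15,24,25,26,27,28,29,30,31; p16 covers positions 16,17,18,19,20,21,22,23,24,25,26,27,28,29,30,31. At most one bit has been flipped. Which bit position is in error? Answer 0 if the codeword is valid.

s1: b1⊕b3⊕b5⊕b7⊕b9⊕b11⊕b13⊕b15⊕b17⊕b19⊕b21⊕b23⊕b25⊕b27⊕b29⊕b31 = 1⊕0⊕1⊕0⊕1⊕1⊕0⊕0⊕1⊕1⊕0⊕1⊕0⊕1⊕1⊕0 = 1
s2: b2⊕b3⊕b6⊕b7⊕b10⊕b11⊕b14⊕b15⊕b18⊕b19⊕b22⊕b23⊕b26⊕b27⊕b30⊕b31 = 1⊕0⊕1⊕0⊕0⊕1⊕0⊕0⊕0⊕1⊕1⊕1⊕1⊕1⊕0⊕0 = 0
s4: b4⊕b5⊕b6⊕b7⊕b12⊕b13⊕b14⊕b15⊕b20⊕b21⊕b22⊕b23⊕b28⊕b29⊕b30⊕b31 = 1⊕1⊕1⊕0⊕0⊕0⊕0⊕0⊕0⊕0⊕1⊕1⊕1⊕1⊕0⊕0 = 1
s8: b8⊕b9⊕b10⊕b11⊕b12⊕b13⊕b14⊕b15⊕b24⊕b25⊕b26⊕b27⊕b28⊕b29⊕b30⊕b31 = 1⊕1⊕0⊕1⊕0⊕0⊕0⊕0⊕0⊕0⊕1⊕1⊕1⊕1⊕0⊕0 = 1
s16: b16⊕b17⊕b18⊕b19⊕b20⊕b21⊕b22⊕b23⊕b24⊕b25⊕b26⊕b27⊕b28⊕b29⊕b30⊕b31 = 1⊕1⊕0⊕1⊕0⊕0⊕1⊕1⊕0⊕0⊕1⊕1⊕1⊕1⊕0⊕0 = 1
Syndrome (s16...s1) = 11101 → position 29.

29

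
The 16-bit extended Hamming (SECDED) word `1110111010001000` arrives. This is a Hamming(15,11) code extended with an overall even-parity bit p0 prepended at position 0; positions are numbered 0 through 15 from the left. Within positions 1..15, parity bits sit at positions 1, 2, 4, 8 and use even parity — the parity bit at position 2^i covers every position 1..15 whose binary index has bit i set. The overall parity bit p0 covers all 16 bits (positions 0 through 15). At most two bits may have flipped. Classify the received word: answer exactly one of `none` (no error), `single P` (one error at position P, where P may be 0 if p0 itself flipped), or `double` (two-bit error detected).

none

s1: b1⊕b3⊕b5⊕b7⊕b9⊕b11⊕b13⊕b15 = 1⊕0⊕1⊕0⊕0⊕0⊕0⊕0 = 0
s2: b2⊕b3⊕b6⊕b7⊕b10⊕b11⊕b14⊕b15 = 1⊕0⊕1⊕0⊕0⊕0⊕0⊕0 = 0
s4: b4⊕b5⊕b6⊕b7⊕b12⊕b13⊕b14⊕b15 = 1⊕1⊕1⊕0⊕1⊕0⊕0⊕0 = 0
s8: b8⊕b9⊕b10⊕b11⊕b12⊕b13⊕b14⊕b15 = 1⊕0⊕0⊕0⊕1⊕0⊕0⊕0 = 0
Syndrome (s8...s1) = 0000 → position 0 (no error).
Overall parity (XOR of all 16 bits, including p0): 1⊕1⊕1⊕0⊕1⊕1⊕1⊕0⊕1⊕0⊕0⊕0⊕1⊕0⊕0⊕0 = 0
Overall=0, syndrome position=0 → no error.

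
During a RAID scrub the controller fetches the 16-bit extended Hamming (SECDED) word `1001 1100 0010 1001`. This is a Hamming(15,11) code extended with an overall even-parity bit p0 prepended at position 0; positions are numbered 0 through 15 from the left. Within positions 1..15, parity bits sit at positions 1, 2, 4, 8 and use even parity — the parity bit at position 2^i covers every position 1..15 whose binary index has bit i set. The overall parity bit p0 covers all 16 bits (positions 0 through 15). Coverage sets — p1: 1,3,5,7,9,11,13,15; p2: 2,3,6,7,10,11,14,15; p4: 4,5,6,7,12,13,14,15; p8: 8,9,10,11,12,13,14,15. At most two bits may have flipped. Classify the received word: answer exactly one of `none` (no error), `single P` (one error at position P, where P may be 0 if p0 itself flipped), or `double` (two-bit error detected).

s1: b1⊕b3⊕b5⊕b7⊕b9⊕b11⊕b13⊕b15 = 0⊕1⊕1⊕0⊕0⊕0⊕0⊕1 = 1
s2: b2⊕b3⊕b6⊕b7⊕b10⊕b11⊕b14⊕b15 = 0⊕1⊕0⊕0⊕1⊕0⊕0⊕1 = 1
s4: b4⊕b5⊕b6⊕b7⊕b12⊕b13⊕b14⊕b15 = 1⊕1⊕0⊕0⊕1⊕0⊕0⊕1 = 0
s8: b8⊕b9⊕b10⊕b11⊕b12⊕b13⊕b14⊕b15 = 0⊕0⊕1⊕0⊕1⊕0⊕0⊕1 = 1
Syndrome (s8...s1) = 1011 → position 11.
Overall parity (XOR of all 16 bits, including p0): 1⊕0⊕0⊕1⊕1⊕1⊕0⊕0⊕0⊕0⊕1⊕0⊕1⊕0⊕0⊕1 = 1
Overall=1, syndrome position=11 → single-bit error at position 11.

single 11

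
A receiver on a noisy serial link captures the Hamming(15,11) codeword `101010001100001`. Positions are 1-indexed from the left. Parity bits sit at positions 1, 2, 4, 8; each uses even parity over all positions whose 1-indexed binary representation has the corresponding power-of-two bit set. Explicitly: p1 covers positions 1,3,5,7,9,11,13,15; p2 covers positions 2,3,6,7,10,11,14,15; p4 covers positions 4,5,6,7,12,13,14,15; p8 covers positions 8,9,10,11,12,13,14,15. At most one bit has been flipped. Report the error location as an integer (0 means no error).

s1: b1⊕b3⊕b5⊕b7⊕b9⊕b11⊕b13⊕b15 = 1⊕1⊕1⊕0⊕1⊕0⊕0⊕1 = 1
s2: b2⊕b3⊕b6⊕b7⊕b10⊕b11⊕b14⊕b15 = 0⊕1⊕0⊕0⊕1⊕0⊕0⊕1 = 1
s4: b4⊕b5⊕b6⊕b7⊕b12⊕b13⊕b14⊕b15 = 0⊕1⊕0⊕0⊕0⊕0⊕0⊕1 = 0
s8: b8⊕b9⊕b10⊕b11⊕b12⊕b13⊕b14⊕b15 = 0⊕1⊕1⊕0⊕0⊕0⊕0⊕1 = 1
Syndrome (s8...s1) = 1011 → position 11.

11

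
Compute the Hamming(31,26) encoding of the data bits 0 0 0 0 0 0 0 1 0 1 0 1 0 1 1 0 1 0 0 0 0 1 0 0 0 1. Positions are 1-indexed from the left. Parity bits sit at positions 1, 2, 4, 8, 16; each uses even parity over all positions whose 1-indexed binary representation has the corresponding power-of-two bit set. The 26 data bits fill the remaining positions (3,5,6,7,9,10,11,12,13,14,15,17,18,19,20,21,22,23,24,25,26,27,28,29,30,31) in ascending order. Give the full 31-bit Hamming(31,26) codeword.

Place data bits at non-power-of-two positions: b3=0, b5=0, b6=0, b7=0, b9=0, b10=0, b11=0, b12=1, b13=0, b14=1, b15=0, b17=1, b18=0, b19=1, b20=1, b21=0, b22=1, b23=0, b24=0, b25=0, b26=0, b27=1, b28=0, b29=0, b30=0, b31=1.
p1 = XOR of data positions {3,5,7,9,11,13,15,17,19,21,23,25,27,29,31} = 0⊕0⊕0⊕0⊕0⊕0⊕0⊕1⊕1⊕0⊕0⊕0⊕1⊕0⊕1 = 0
p2 = XOR of data positions {3,6,7,10,11,14,15,18,19,22,23,26,27,30,31} = 0⊕0⊕0⊕0⊕0⊕1⊕0⊕0⊕1⊕1⊕0⊕0⊕1⊕0⊕1 = 1
p4 = XOR of data positions {5,6,7,12,13,14,15,20,21,22,23,28,29,30,31} = 0⊕0⊕0⊕1⊕0⊕1⊕0⊕1⊕0⊕1⊕0⊕0⊕0⊕0⊕1 = 1
p8 = XOR of data positions {9,10,11,12,13,14,15,24,25,26,27,28,29,30,31} = 0⊕0⊕0⊕1⊕0⊕1⊕0⊕0⊕0⊕0⊕1⊕0⊕0⊕0⊕1 = 0
p16 = XOR of data positions {17,18,19,20,21,22,23,24,25,26,27,28,29,30,31} = 1⊕0⊕1⊕1⊕0⊕1⊕0⊕0⊕0⊕0⊕1⊕0⊕0⊕0⊕1 = 0
Codeword b1..b31 = 0101000000010100101101000010001

0101000000010100101101000010001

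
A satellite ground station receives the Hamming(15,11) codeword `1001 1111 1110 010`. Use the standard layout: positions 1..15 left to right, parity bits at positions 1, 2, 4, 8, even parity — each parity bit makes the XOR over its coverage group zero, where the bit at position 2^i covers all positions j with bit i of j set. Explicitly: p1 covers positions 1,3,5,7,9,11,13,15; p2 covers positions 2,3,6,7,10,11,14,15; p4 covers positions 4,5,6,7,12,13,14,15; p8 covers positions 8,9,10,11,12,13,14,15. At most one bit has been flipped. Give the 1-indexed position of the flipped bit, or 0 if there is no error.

s1: b1⊕b3⊕b5⊕b7⊕b9⊕b11⊕b13⊕b15 = 1⊕0⊕1⊕1⊕1⊕1⊕0⊕0 = 1
s2: b2⊕b3⊕b6⊕b7⊕b10⊕b11⊕b14⊕b15 = 0⊕0⊕1⊕1⊕1⊕1⊕1⊕0 = 1
s4: b4⊕b5⊕b6⊕b7⊕b12⊕b13⊕b14⊕b15 = 1⊕1⊕1⊕1⊕0⊕0⊕1⊕0 = 1
s8: b8⊕b9⊕b10⊕b11⊕b12⊕b13⊕b14⊕b15 = 1⊕1⊕1⊕1⊕0⊕0⊕1⊕0 = 1
Syndrome (s8...s1) = 1111 → position 15.

15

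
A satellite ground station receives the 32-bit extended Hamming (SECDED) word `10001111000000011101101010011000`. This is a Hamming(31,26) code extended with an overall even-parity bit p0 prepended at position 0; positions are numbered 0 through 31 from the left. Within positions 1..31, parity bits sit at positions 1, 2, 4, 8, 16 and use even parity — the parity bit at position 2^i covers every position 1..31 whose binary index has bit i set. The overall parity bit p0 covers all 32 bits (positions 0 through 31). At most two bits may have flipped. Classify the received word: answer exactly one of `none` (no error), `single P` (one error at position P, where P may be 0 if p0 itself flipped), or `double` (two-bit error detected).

s1: b1⊕b3⊕b5⊕b7⊕b9⊕b11⊕b13⊕b15⊕b17⊕b19⊕b21⊕b23⊕b25⊕b27⊕b29⊕b31 = 0⊕0⊕1⊕1⊕0⊕0⊕0⊕1⊕1⊕1⊕0⊕0⊕0⊕1⊕0⊕0 = 0
s2: b2⊕b3⊕b6⊕b7⊕b10⊕b11⊕b14⊕b15⊕b18⊕b19⊕b22⊕b23⊕b26⊕b27⊕b30⊕b31 = 0⊕0⊕1⊕1⊕0⊕0⊕0⊕1⊕0⊕1⊕1⊕0⊕0⊕1⊕0⊕0 = 0
s4: b4⊕b5⊕b6⊕b7⊕b12⊕b13⊕b14⊕b15⊕b20⊕b21⊕b22⊕b23⊕b28⊕b29⊕b30⊕b31 = 1⊕1⊕1⊕1⊕0⊕0⊕0⊕1⊕1⊕0⊕1⊕0⊕1⊕0⊕0⊕0 = 0
s8: b8⊕b9⊕b10⊕b11⊕b12⊕b13⊕b14⊕b15⊕b24⊕b25⊕b26⊕b27⊕b28⊕b29⊕b30⊕b31 = 0⊕0⊕0⊕0⊕0⊕0⊕0⊕1⊕1⊕0⊕0⊕1⊕1⊕0⊕0⊕0 = 0
s16: b16⊕b17⊕b18⊕b19⊕b20⊕b21⊕b22⊕b23⊕b24⊕b25⊕b26⊕b27⊕b28⊕b29⊕b30⊕b31 = 1⊕1⊕0⊕1⊕1⊕0⊕1⊕0⊕1⊕0⊕0⊕1⊕1⊕0⊕0⊕0 = 0
Syndrome (s16...s1) = 00000 → position 0 (no error).
Overall parity (XOR of all 32 bits, including p0): 1⊕0⊕0⊕0⊕1⊕1⊕1⊕1⊕0⊕0⊕0⊕0⊕0⊕0⊕0⊕1⊕1⊕1⊕0⊕1⊕1⊕0⊕1⊕0⊕1⊕0⊕0⊕1⊕1⊕0⊕0⊕0 = 0
Overall=0, syndrome position=0 → no error.

none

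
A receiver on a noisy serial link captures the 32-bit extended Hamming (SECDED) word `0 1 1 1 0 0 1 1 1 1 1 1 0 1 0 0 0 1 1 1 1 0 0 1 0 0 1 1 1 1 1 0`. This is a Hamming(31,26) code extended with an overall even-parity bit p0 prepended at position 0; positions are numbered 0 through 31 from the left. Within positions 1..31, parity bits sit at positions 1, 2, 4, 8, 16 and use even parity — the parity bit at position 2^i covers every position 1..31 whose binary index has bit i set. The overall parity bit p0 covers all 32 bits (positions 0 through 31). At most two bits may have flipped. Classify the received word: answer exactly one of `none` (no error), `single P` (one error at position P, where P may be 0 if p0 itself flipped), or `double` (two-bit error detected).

s1: b1⊕b3⊕b5⊕b7⊕b9⊕b11⊕b13⊕b15⊕b17⊕b19⊕b21⊕b23⊕b25⊕b27⊕b29⊕b31 = 1⊕1⊕0⊕1⊕1⊕1⊕1⊕0⊕1⊕1⊕0⊕1⊕0⊕1⊕1⊕0 = 1
s2: b2⊕b3⊕b6⊕b7⊕b10⊕b11⊕b14⊕b15⊕b18⊕b19⊕b22⊕b23⊕b26⊕b27⊕b30⊕b31 = 1⊕1⊕1⊕1⊕1⊕1⊕0⊕0⊕1⊕1⊕0⊕1⊕1⊕1⊕1⊕0 = 0
s4: b4⊕b5⊕b6⊕b7⊕b12⊕b13⊕b14⊕b15⊕b20⊕b21⊕b22⊕b23⊕b28⊕b29⊕b30⊕b31 = 0⊕0⊕1⊕1⊕0⊕1⊕0⊕0⊕1⊕0⊕0⊕1⊕1⊕1⊕1⊕0 = 0
s8: b8⊕b9⊕b10⊕b11⊕b12⊕b13⊕b14⊕b15⊕b24⊕b25⊕b26⊕b27⊕b28⊕b29⊕b30⊕b31 = 1⊕1⊕1⊕1⊕0⊕1⊕0⊕0⊕0⊕0⊕1⊕1⊕1⊕1⊕1⊕0 = 0
s16: b16⊕b17⊕b18⊕b19⊕b20⊕b21⊕b22⊕b23⊕b24⊕b25⊕b26⊕b27⊕b28⊕b29⊕b30⊕b31 = 0⊕1⊕1⊕1⊕1⊕0⊕0⊕1⊕0⊕0⊕1⊕1⊕1⊕1⊕1⊕0 = 0
Syndrome (s16...s1) = 00001 → position 1.
Overall parity (XOR of all 32 bits, including p0): 0⊕1⊕1⊕1⊕0⊕0⊕1⊕1⊕1⊕1⊕1⊕1⊕0⊕1⊕0⊕0⊕0⊕1⊕1⊕1⊕1⊕0⊕0⊕1⊕0⊕0⊕1⊕1⊕1⊕1⊕1⊕0 = 0
Overall=0, syndrome position=1 → double-bit error detected (uncorrectable).

double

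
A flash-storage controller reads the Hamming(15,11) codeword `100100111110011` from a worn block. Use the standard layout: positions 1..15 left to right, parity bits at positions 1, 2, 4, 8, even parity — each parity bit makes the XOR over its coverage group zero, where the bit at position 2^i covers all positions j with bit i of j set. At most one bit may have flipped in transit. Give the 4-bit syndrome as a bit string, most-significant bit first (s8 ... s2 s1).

0011

s1: b1⊕b3⊕b5⊕b7⊕b9⊕b11⊕b13⊕b15 = 1⊕0⊕0⊕1⊕1⊕1⊕0⊕1 = 1
s2: b2⊕b3⊕b6⊕b7⊕b10⊕b11⊕b14⊕b15 = 0⊕0⊕0⊕1⊕1⊕1⊕1⊕1 = 1
s4: b4⊕b5⊕b6⊕b7⊕b12⊕b13⊕b14⊕b15 = 1⊕0⊕0⊕1⊕0⊕0⊕1⊕1 = 0
s8: b8⊕b9⊕b10⊕b11⊕b12⊕b13⊕b14⊕b15 = 1⊕1⊕1⊕1⊕0⊕0⊕1⊕1 = 0
Syndrome (s8...s1) = 0011 → position 3.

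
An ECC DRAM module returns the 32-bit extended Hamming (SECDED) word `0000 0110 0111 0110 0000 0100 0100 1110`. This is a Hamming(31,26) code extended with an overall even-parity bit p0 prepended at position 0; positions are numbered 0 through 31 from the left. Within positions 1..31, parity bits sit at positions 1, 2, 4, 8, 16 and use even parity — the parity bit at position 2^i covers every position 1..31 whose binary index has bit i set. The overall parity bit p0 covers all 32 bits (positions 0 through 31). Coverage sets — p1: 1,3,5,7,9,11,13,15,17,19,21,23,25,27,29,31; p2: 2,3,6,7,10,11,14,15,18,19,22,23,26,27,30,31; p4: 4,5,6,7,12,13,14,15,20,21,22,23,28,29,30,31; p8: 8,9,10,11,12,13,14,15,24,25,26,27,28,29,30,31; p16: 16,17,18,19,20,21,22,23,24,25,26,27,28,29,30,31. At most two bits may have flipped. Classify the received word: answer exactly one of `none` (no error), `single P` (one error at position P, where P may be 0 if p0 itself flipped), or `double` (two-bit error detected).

s1: b1⊕b3⊕b5⊕b7⊕b9⊕b11⊕b13⊕b15⊕b17⊕b19⊕b21⊕b23⊕b25⊕b27⊕b29⊕b31 = 0⊕0⊕1⊕0⊕1⊕1⊕1⊕0⊕0⊕0⊕1⊕0⊕1⊕0⊕1⊕0 = 1
s2: b2⊕b3⊕b6⊕b7⊕b10⊕b11⊕b14⊕b15⊕b18⊕b19⊕b22⊕b23⊕b26⊕b27⊕b30⊕b31 = 0⊕0⊕1⊕0⊕1⊕1⊕1⊕0⊕0⊕0⊕0⊕0⊕0⊕0⊕1⊕0 = 1
s4: b4⊕b5⊕b6⊕b7⊕b12⊕b13⊕b14⊕b15⊕b20⊕b21⊕b22⊕b23⊕b28⊕b29⊕b30⊕b31 = 0⊕1⊕1⊕0⊕0⊕1⊕1⊕0⊕0⊕1⊕0⊕0⊕1⊕1⊕1⊕0 = 0
s8: b8⊕b9⊕b10⊕b11⊕b12⊕b13⊕b14⊕b15⊕b24⊕b25⊕b26⊕b27⊕b28⊕b29⊕b30⊕b31 = 0⊕1⊕1⊕1⊕0⊕1⊕1⊕0⊕0⊕1⊕0⊕0⊕1⊕1⊕1⊕0 = 1
s16: b16⊕b17⊕b18⊕b19⊕b20⊕b21⊕b22⊕b23⊕b24⊕b25⊕b26⊕b27⊕b28⊕b29⊕b30⊕b31 = 0⊕0⊕0⊕0⊕0⊕1⊕0⊕0⊕0⊕1⊕0⊕0⊕1⊕1⊕1⊕0 = 1
Syndrome (s16...s1) = 11011 → position 27.
Overall parity (XOR of all 32 bits, including p0): 0⊕0⊕0⊕0⊕0⊕1⊕1⊕0⊕0⊕1⊕1⊕1⊕0⊕1⊕1⊕0⊕0⊕0⊕0⊕0⊕0⊕1⊕0⊕0⊕0⊕1⊕0⊕0⊕1⊕1⊕1⊕0 = 0
Overall=0, syndrome position=27 → double-bit error detected (uncorrectable).

double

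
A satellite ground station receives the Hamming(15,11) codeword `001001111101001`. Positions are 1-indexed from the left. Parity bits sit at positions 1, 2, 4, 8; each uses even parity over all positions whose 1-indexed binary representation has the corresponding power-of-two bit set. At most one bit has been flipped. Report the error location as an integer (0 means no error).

s1: b1⊕b3⊕b5⊕b7⊕b9⊕b11⊕b13⊕b15 = 0⊕1⊕0⊕1⊕1⊕0⊕0⊕1 = 0
s2: b2⊕b3⊕b6⊕b7⊕b10⊕b11⊕b14⊕b15 = 0⊕1⊕1⊕1⊕1⊕0⊕0⊕1 = 1
s4: b4⊕b5⊕b6⊕b7⊕b12⊕b13⊕b14⊕b15 = 0⊕0⊕1⊕1⊕1⊕0⊕0⊕1 = 0
s8: b8⊕b9⊕b10⊕b11⊕b12⊕b13⊕b14⊕b15 = 1⊕1⊕1⊕0⊕1⊕0⊕0⊕1 = 1
Syndrome (s8...s1) = 1010 → position 10.

10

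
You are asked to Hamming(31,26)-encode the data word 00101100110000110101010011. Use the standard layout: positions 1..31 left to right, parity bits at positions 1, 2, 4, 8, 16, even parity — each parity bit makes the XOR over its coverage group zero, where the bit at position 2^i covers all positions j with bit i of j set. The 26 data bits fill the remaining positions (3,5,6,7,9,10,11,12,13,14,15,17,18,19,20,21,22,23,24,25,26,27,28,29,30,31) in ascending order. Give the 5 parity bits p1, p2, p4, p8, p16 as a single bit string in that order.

Place data bits at non-power-of-two positions: b3=0, b5=0, b6=1, b7=0, b9=1, b10=1, b11=0, b12=0, b13=1, b14=1, b15=0, b17=0, b18=0, b19=0, b20=1, b21=1, b22=0, b23=1, b24=0, b25=1, b26=0, b27=1, b28=0, b29=0, b30=1, b31=1.
p1 = XOR of data positions {3,5,7,9,11,13,15,17,19,21,23,25,27,29,31} = 0⊕0⊕0⊕1⊕0⊕1⊕0⊕0⊕0⊕1⊕1⊕1⊕1⊕0⊕1 = 1
p2 = XOR of data positions {3,6,7,10,11,14,15,18,19,22,23,26,27,30,31} = 0⊕1⊕0⊕1⊕0⊕1⊕0⊕0⊕0⊕0⊕1⊕0⊕1⊕1⊕1 = 1
p4 = XOR of data positions {5,6,7,12,13,14,15,20,21,22,23,28,29,30,31} = 0⊕1⊕0⊕0⊕1⊕1⊕0⊕1⊕1⊕0⊕1⊕0⊕0⊕1⊕1 = 0
p8 = XOR of data positions {9,10,11,12,13,14,15,24,25,26,27,28,29,30,31} = 1⊕1⊕0⊕0⊕1⊕1⊕0⊕0⊕1⊕0⊕1⊕0⊕0⊕1⊕1 = 0
p16 = XOR of data positions {17,18,19,20,21,22,23,24,25,26,27,28,29,30,31} = 0⊕0⊕0⊕1⊕1⊕0⊕1⊕0⊕1⊕0⊕1⊕0⊕0⊕1⊕1 = 1
Parity bits p1,p2,p4,p8,p16 = 11001

11001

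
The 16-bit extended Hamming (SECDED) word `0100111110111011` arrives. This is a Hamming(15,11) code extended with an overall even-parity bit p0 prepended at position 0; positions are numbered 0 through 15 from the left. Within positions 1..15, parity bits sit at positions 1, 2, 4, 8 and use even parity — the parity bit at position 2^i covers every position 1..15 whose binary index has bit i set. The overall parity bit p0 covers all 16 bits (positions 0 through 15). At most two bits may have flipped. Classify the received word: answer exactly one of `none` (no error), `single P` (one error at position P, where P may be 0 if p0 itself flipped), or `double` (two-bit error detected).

s1: b1⊕b3⊕b5⊕b7⊕b9⊕b11⊕b13⊕b15 = 1⊕0⊕1⊕1⊕0⊕1⊕0⊕1 = 1
s2: b2⊕b3⊕b6⊕b7⊕b10⊕b11⊕b14⊕b15 = 0⊕0⊕1⊕1⊕1⊕1⊕1⊕1 = 0
s4: b4⊕b5⊕b6⊕b7⊕b12⊕b13⊕b14⊕b15 = 1⊕1⊕1⊕1⊕1⊕0⊕1⊕1 = 1
s8: b8⊕b9⊕b10⊕b11⊕b12⊕b13⊕b14⊕b15 = 1⊕0⊕1⊕1⊕1⊕0⊕1⊕1 = 0
Syndrome (s8...s1) = 0101 → position 5.
Overall parity (XOR of all 16 bits, including p0): 0⊕1⊕0⊕0⊕1⊕1⊕1⊕1⊕1⊕0⊕1⊕1⊕1⊕0⊕1⊕1 = 1
Overall=1, syndrome position=5 → single-bit error at position 5.

single 5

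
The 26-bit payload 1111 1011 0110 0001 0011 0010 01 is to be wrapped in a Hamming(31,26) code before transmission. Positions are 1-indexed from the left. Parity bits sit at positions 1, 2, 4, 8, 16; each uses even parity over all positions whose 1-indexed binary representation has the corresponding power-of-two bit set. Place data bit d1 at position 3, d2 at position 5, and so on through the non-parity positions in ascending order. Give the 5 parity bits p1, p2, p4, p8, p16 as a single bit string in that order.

Place data bits at non-power-of-two positions: b3=1, b5=1, b6=1, b7=1, b9=1, b10=0, b11=1, b12=1, b13=0, b14=1, b15=1, b17=0, b18=0, b19=0, b20=0, b21=1, b22=0, b23=0, b24=1, b25=1, b26=0, b27=0, b28=1, b29=0, b30=0, b31=1.
p1 = XOR of data positions {3,5,7,9,11,13,15,17,19,21,23,25,27,29,31} = 1⊕1⊕1⊕1⊕1⊕0⊕1⊕0⊕0⊕1⊕0⊕1⊕0⊕0⊕1 = 1
p2 = XOR of data positions {3,6,7,10,11,14,15,18,19,22,23,26,27,30,31} = 1⊕1⊕1⊕0⊕1⊕1⊕1⊕0⊕0⊕0⊕0⊕0⊕0⊕0⊕1 = 1
p4 = XOR of data positions {5,6,7,12,13,14,15,20,21,22,23,28,29,30,31} = 1⊕1⊕1⊕1⊕0⊕1⊕1⊕0⊕1⊕0⊕0⊕1⊕0⊕0⊕1 = 1
p8 = XOR of data positions {9,10,11,12,13,14,15,24,25,26,27,28,29,30,31} = 1⊕0⊕1⊕1⊕0⊕1⊕1⊕1⊕1⊕0⊕0⊕1⊕0⊕0⊕1 = 1
p16 = XOR of data positions {17,18,19,20,21,22,23,24,25,26,27,28,29,30,31} = 0⊕0⊕0⊕0⊕1⊕0⊕0⊕1⊕1⊕0⊕0⊕1⊕0⊕0⊕1 = 1
Parity bits p1,p2,p4,p8,p16 = 11111

11111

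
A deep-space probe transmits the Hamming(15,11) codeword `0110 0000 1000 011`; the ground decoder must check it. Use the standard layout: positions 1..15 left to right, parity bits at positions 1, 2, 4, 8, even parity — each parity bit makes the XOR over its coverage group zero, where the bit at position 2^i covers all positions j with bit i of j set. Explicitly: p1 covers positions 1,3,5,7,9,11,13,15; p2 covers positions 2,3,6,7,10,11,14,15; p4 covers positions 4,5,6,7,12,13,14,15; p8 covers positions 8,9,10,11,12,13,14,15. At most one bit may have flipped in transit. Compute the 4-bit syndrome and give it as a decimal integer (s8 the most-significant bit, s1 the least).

s1: b1⊕b3⊕b5⊕b7⊕b9⊕b11⊕b13⊕b15 = 0⊕1⊕0⊕0⊕1⊕0⊕0⊕1 = 1
s2: b2⊕b3⊕b6⊕b7⊕b10⊕b11⊕b14⊕b15 = 1⊕1⊕0⊕0⊕0⊕0⊕1⊕1 = 0
s4: b4⊕b5⊕b6⊕b7⊕b12⊕b13⊕b14⊕b15 = 0⊕0⊕0⊕0⊕0⊕0⊕1⊕1 = 0
s8: b8⊕b9⊕b10⊕b11⊕b12⊕b13⊕b14⊕b15 = 0⊕1⊕0⊕0⊕0⊕0⊕1⊕1 = 1
Syndrome (s8...s1) = 1001 → position 9.

9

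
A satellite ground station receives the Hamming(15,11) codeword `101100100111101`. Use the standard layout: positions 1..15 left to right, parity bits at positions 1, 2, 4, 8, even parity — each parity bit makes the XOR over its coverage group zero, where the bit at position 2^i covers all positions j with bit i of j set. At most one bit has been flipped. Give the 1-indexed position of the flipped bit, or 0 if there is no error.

14

s1: b1⊕b3⊕b5⊕b7⊕b9⊕b11⊕b13⊕b15 = 1⊕1⊕0⊕1⊕0⊕1⊕1⊕1 = 0
s2: b2⊕b3⊕b6⊕b7⊕b10⊕b11⊕b14⊕b15 = 0⊕1⊕0⊕1⊕1⊕1⊕0⊕1 = 1
s4: b4⊕b5⊕b6⊕b7⊕b12⊕b13⊕b14⊕b15 = 1⊕0⊕0⊕1⊕1⊕1⊕0⊕1 = 1
s8: b8⊕b9⊕b10⊕b11⊕b12⊕b13⊕b14⊕b15 = 0⊕0⊕1⊕1⊕1⊕1⊕0⊕1 = 1
Syndrome (s8...s1) = 1110 → position 14.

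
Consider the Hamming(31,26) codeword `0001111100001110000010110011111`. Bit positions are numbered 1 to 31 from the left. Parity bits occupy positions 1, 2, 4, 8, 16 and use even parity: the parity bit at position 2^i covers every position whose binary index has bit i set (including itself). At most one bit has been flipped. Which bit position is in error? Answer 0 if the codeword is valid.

5

s1: b1⊕b3⊕b5⊕b7⊕b9⊕b11⊕b13⊕b15⊕b17⊕b19⊕b21⊕b23⊕b25⊕b27⊕b29⊕b31 = 0⊕0⊕1⊕1⊕0⊕0⊕1⊕1⊕0⊕0⊕1⊕1⊕0⊕1⊕1⊕1 = 1
s2: b2⊕b3⊕b6⊕b7⊕b10⊕b11⊕b14⊕b15⊕b18⊕b19⊕b22⊕b23⊕b26⊕b27⊕b30⊕b31 = 0⊕0⊕1⊕1⊕0⊕0⊕1⊕1⊕0⊕0⊕0⊕1⊕0⊕1⊕1⊕1 = 0
s4: b4⊕b5⊕b6⊕b7⊕b12⊕b13⊕b14⊕b15⊕b20⊕b21⊕b22⊕b23⊕b28⊕b29⊕b30⊕b31 = 1⊕1⊕1⊕1⊕0⊕1⊕1⊕1⊕0⊕1⊕0⊕1⊕1⊕1⊕1⊕1 = 1
s8: b8⊕b9⊕b10⊕b11⊕b12⊕b13⊕b14⊕b15⊕b24⊕b25⊕b26⊕b27⊕b28⊕b29⊕b30⊕b31 = 1⊕0⊕0⊕0⊕0⊕1⊕1⊕1⊕1⊕0⊕0⊕1⊕1⊕1⊕1⊕1 = 0
s16: b16⊕b17⊕b18⊕b19⊕b20⊕b21⊕b22⊕b23⊕b24⊕b25⊕b26⊕b27⊕b28⊕b29⊕b30⊕b31 = 0⊕0⊕0⊕0⊕0⊕1⊕0⊕1⊕1⊕0⊕0⊕1⊕1⊕1⊕1⊕1 = 0
Syndrome (s16...s1) = 00101 → position 5.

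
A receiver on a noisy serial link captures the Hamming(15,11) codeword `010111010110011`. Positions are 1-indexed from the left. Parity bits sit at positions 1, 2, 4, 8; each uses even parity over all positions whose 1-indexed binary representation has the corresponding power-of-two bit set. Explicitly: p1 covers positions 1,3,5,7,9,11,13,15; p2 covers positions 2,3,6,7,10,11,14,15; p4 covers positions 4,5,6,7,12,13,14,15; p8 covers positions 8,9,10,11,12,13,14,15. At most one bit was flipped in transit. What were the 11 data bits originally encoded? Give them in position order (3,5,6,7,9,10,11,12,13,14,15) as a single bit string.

s1: b1⊕b3⊕b5⊕b7⊕b9⊕b11⊕b13⊕b15 = 0⊕0⊕1⊕0⊕0⊕1⊕0⊕1 = 1
s2: b2⊕b3⊕b6⊕b7⊕b10⊕b11⊕b14⊕b15 = 1⊕0⊕1⊕0⊕1⊕1⊕1⊕1 = 0
s4: b4⊕b5⊕b6⊕b7⊕b12⊕b13⊕b14⊕b15 = 1⊕1⊕1⊕0⊕0⊕0⊕1⊕1 = 1
s8: b8⊕b9⊕b10⊕b11⊕b12⊕b13⊕b14⊕b15 = 1⊕0⊕1⊕1⊕0⊕0⊕1⊕1 = 1
Syndrome (s8...s1) = 1101 → position 13.
Flip bit 13: corrected codeword = 010111010110111
Data bits at positions 3,5,6,7,9,10,11,12,13,14,15: 01100110111

01100110111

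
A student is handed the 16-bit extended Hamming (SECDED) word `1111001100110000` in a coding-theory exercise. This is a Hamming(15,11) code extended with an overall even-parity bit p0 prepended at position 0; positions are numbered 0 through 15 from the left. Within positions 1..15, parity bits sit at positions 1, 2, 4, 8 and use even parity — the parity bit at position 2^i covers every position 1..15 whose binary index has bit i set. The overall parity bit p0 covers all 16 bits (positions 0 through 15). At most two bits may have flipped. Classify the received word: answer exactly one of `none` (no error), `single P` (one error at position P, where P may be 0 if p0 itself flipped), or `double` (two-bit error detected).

none

s1: b1⊕b3⊕b5⊕b7⊕b9⊕b11⊕b13⊕b15 = 1⊕1⊕0⊕1⊕0⊕1⊕0⊕0 = 0
s2: b2⊕b3⊕b6⊕b7⊕b10⊕b11⊕b14⊕b15 = 1⊕1⊕1⊕1⊕1⊕1⊕0⊕0 = 0
s4: b4⊕b5⊕b6⊕b7⊕b12⊕b13⊕b14⊕b15 = 0⊕0⊕1⊕1⊕0⊕0⊕0⊕0 = 0
s8: b8⊕b9⊕b10⊕b11⊕b12⊕b13⊕b14⊕b15 = 0⊕0⊕1⊕1⊕0⊕0⊕0⊕0 = 0
Syndrome (s8...s1) = 0000 → position 0 (no error).
Overall parity (XOR of all 16 bits, including p0): 1⊕1⊕1⊕1⊕0⊕0⊕1⊕1⊕0⊕0⊕1⊕1⊕0⊕0⊕0⊕0 = 0
Overall=0, syndrome position=0 → no error.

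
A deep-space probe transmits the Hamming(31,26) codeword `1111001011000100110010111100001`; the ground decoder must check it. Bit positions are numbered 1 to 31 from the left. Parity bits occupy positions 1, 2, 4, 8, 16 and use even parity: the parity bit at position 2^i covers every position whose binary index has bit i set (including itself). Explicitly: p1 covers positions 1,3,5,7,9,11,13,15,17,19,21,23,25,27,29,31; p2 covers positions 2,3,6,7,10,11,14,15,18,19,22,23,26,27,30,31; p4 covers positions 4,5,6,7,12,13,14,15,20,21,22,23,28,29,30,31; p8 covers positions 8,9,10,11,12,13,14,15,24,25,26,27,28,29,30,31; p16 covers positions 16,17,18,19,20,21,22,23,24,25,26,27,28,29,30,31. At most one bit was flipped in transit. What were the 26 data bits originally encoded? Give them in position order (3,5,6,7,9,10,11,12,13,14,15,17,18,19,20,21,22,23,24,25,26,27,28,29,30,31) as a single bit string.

10011110010110010111100001

s1: b1⊕b3⊕b5⊕b7⊕b9⊕b11⊕b13⊕b15⊕b17⊕b19⊕b21⊕b23⊕b25⊕b27⊕b29⊕b31 = 1⊕1⊕0⊕1⊕1⊕0⊕0⊕0⊕1⊕0⊕1⊕1⊕1⊕0⊕0⊕1 = 1
s2: b2⊕b3⊕b6⊕b7⊕b10⊕b11⊕b14⊕b15⊕b18⊕b19⊕b22⊕b23⊕b26⊕b27⊕b30⊕b31 = 1⊕1⊕0⊕1⊕1⊕0⊕1⊕0⊕1⊕0⊕0⊕1⊕1⊕0⊕0⊕1 = 1
s4: b4⊕b5⊕b6⊕b7⊕b12⊕b13⊕b14⊕b15⊕b20⊕b21⊕b22⊕b23⊕b28⊕b29⊕b30⊕b31 = 1⊕0⊕0⊕1⊕0⊕0⊕1⊕0⊕0⊕1⊕0⊕1⊕0⊕0⊕0⊕1 = 0
s8: b8⊕b9⊕b10⊕b11⊕b12⊕b13⊕b14⊕b15⊕b24⊕b25⊕b26⊕b27⊕b28⊕b29⊕b30⊕b31 = 0⊕1⊕1⊕0⊕0⊕0⊕1⊕0⊕1⊕1⊕1⊕0⊕0⊕0⊕0⊕1 = 1
s16: b16⊕b17⊕b18⊕b19⊕b20⊕b21⊕b22⊕b23⊕b24⊕b25⊕b26⊕b27⊕b28⊕b29⊕b30⊕b31 = 0⊕1⊕1⊕0⊕0⊕1⊕0⊕1⊕1⊕1⊕1⊕0⊕0⊕0⊕0⊕1 = 0
Syndrome (s16...s1) = 01011 → position 11.
Flip bit 11: corrected codeword = 1111001011100100110010111100001
Data bits at positions 3,5,6,7,9,10,11,12,13,14,15,17,18,19,20,21,22,23,24,25,26,27,28,29,30,31: 10011110010110010111100001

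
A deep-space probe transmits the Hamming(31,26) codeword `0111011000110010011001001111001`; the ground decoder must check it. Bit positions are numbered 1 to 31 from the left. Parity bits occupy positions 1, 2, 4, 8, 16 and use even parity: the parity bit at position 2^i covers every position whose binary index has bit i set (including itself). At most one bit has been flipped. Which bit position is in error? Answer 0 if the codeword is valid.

s1: b1⊕b3⊕b5⊕b7⊕b9⊕b11⊕b13⊕b15⊕b17⊕b19⊕b21⊕b23⊕b25⊕b27⊕b29⊕b31 = 0⊕1⊕0⊕1⊕0⊕1⊕0⊕1⊕0⊕1⊕0⊕0⊕1⊕1⊕0⊕1 = 0
s2: b2⊕b3⊕b6⊕b7⊕b10⊕b11⊕b14⊕b15⊕b18⊕b19⊕b22⊕b23⊕b26⊕b27⊕b30⊕b31 = 1⊕1⊕1⊕1⊕0⊕1⊕0⊕1⊕1⊕1⊕1⊕0⊕1⊕1⊕0⊕1 = 0
s4: b4⊕b5⊕b6⊕b7⊕b12⊕b13⊕b14⊕b15⊕b20⊕b21⊕b22⊕b23⊕b28⊕b29⊕b30⊕b31 = 1⊕0⊕1⊕1⊕1⊕0⊕0⊕1⊕0⊕0⊕1⊕0⊕1⊕0⊕0⊕1 = 0
s8: b8⊕b9⊕b10⊕b11⊕b12⊕b13⊕b14⊕b15⊕b24⊕b25⊕b26⊕b27⊕b28⊕b29⊕b30⊕b31 = 0⊕0⊕0⊕1⊕1⊕0⊕0⊕1⊕0⊕1⊕1⊕1⊕1⊕0⊕0⊕1 = 0
s16: b16⊕b17⊕b18⊕b19⊕b20⊕b21⊕b22⊕b23⊕b24⊕b25⊕b26⊕b27⊕b28⊕b29⊕b30⊕b31 = 0⊕0⊕1⊕1⊕0⊕0⊕1⊕0⊕0⊕1⊕1⊕1⊕1⊕0⊕0⊕1 = 0
Syndrome (s16...s1) = 00000 → position 0 (no error).

0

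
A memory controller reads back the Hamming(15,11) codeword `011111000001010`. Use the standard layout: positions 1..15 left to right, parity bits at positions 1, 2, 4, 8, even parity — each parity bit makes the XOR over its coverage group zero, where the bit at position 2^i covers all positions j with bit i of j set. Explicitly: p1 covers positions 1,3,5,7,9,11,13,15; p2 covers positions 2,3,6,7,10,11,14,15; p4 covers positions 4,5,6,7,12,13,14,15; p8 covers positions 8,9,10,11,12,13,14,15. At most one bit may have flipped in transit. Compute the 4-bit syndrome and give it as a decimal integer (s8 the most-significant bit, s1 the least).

4

s1: b1⊕b3⊕b5⊕b7⊕b9⊕b11⊕b13⊕b15 = 0⊕1⊕1⊕0⊕0⊕0⊕0⊕0 = 0
s2: b2⊕b3⊕b6⊕b7⊕b10⊕b11⊕b14⊕b15 = 1⊕1⊕1⊕0⊕0⊕0⊕1⊕0 = 0
s4: b4⊕b5⊕b6⊕b7⊕b12⊕b13⊕b14⊕b15 = 1⊕1⊕1⊕0⊕1⊕0⊕1⊕0 = 1
s8: b8⊕b9⊕b10⊕b11⊕b12⊕b13⊕b14⊕b15 = 0⊕0⊕0⊕0⊕1⊕0⊕1⊕0 = 0
Syndrome (s8...s1) = 0100 → position 4.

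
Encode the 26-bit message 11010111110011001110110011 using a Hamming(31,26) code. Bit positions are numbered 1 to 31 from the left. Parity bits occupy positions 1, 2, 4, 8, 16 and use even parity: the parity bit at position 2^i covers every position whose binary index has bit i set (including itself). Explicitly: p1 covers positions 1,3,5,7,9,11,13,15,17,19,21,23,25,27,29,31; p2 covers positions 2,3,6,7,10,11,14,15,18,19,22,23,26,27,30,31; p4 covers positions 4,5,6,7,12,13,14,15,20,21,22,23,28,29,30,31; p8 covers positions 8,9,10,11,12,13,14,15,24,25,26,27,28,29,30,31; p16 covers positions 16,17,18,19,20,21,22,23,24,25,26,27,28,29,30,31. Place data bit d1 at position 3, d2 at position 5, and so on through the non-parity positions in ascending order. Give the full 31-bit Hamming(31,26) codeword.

1111101001111101011001110110011

Place data bits at non-power-of-two positions: b3=1, b5=1, b6=0, b7=1, b9=0, b10=1, b11=1, b12=1, b13=1, b14=1, b15=0, b17=0, b18=1, b19=1, b20=0, b21=0, b22=1, b23=1, b24=1, b25=0, b26=1, b27=1, b28=0, b29=0, b30=1, b31=1.
p1 = XOR of data positions {3,5,7,9,11,13,15,17,19,21,23,25,27,29,31} = 1⊕1⊕1⊕0⊕1⊕1⊕0⊕0⊕1⊕0⊕1⊕0⊕1⊕0⊕1 = 1
p2 = XOR of data positions {3,6,7,10,11,14,15,18,19,22,23,26,27,30,31} = 1⊕0⊕1⊕1⊕1⊕1⊕0⊕1⊕1⊕1⊕1⊕1⊕1⊕1⊕1 = 1
p4 = XOR of data positions {5,6,7,12,13,14,15,20,21,22,23,28,29,30,31} = 1⊕0⊕1⊕1⊕1⊕1⊕0⊕0⊕0⊕1⊕1⊕0⊕0⊕1⊕1 = 1
p8 = XOR of data positions {9,10,11,12,13,14,15,24,25,26,27,28,29,30,31} = 0⊕1⊕1⊕1⊕1⊕1⊕0⊕1⊕0⊕1⊕1⊕0⊕0⊕1⊕1 = 0
p16 = XOR of data positions {17,18,19,20,21,22,23,24,25,26,27,28,29,30,31} = 0⊕1⊕1⊕0⊕0⊕1⊕1⊕1⊕0⊕1⊕1⊕0⊕0⊕1⊕1 = 1
Codeword b1..b31 = 1111101001111101011001110110011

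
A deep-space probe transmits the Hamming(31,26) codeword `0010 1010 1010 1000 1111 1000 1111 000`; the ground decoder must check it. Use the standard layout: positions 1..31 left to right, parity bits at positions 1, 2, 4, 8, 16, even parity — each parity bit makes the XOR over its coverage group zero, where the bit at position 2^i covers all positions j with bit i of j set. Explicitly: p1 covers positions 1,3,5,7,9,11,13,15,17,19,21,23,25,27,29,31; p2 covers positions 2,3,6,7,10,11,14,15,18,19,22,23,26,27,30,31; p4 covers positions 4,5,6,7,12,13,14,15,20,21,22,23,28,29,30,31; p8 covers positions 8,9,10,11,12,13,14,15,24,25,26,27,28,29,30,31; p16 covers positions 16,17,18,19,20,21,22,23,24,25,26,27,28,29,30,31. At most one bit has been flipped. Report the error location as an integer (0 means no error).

27

s1: b1⊕b3⊕b5⊕b7⊕b9⊕b11⊕b13⊕b15⊕b17⊕b19⊕b21⊕b23⊕b25⊕b27⊕b29⊕b31 = 0⊕1⊕1⊕1⊕1⊕1⊕1⊕0⊕1⊕1⊕1⊕0⊕1⊕1⊕0⊕0 = 1
s2: b2⊕b3⊕b6⊕b7⊕b10⊕b11⊕b14⊕b15⊕b18⊕b19⊕b22⊕b23⊕b26⊕b27⊕b30⊕b31 = 0⊕1⊕0⊕1⊕0⊕1⊕0⊕0⊕1⊕1⊕0⊕0⊕1⊕1⊕0⊕0 = 1
s4: b4⊕b5⊕b6⊕b7⊕b12⊕b13⊕b14⊕b15⊕b20⊕b21⊕b22⊕b23⊕b28⊕b29⊕b30⊕b31 = 0⊕1⊕0⊕1⊕0⊕1⊕0⊕0⊕1⊕1⊕0⊕0⊕1⊕0⊕0⊕0 = 0
s8: b8⊕b9⊕b10⊕b11⊕b12⊕b13⊕b14⊕b15⊕b24⊕b25⊕b26⊕b27⊕b28⊕b29⊕b30⊕b31 = 0⊕1⊕0⊕1⊕0⊕1⊕0⊕0⊕0⊕1⊕1⊕1⊕1⊕0⊕0⊕0 = 1
s16: b16⊕b17⊕b18⊕b19⊕b20⊕b21⊕b22⊕b23⊕b24⊕b25⊕b26⊕b27⊕b28⊕b29⊕b30⊕b31 = 0⊕1⊕1⊕1⊕1⊕1⊕0⊕0⊕0⊕1⊕1⊕1⊕1⊕0⊕0⊕0 = 1
Syndrome (s16...s1) = 11011 → position 27.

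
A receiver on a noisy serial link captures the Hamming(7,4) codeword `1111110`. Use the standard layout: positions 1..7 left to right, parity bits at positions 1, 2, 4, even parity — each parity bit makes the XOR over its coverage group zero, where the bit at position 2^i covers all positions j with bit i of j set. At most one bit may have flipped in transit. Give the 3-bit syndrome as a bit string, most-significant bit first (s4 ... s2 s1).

111

s1: b1⊕b3⊕b5⊕b7 = 1⊕1⊕1⊕0 = 1
s2: b2⊕b3⊕b6⊕b7 = 1⊕1⊕1⊕0 = 1
s4: b4⊕b5⊕b6⊕b7 = 1⊕1⊕1⊕0 = 1
Syndrome (s4...s1) = 111 → position 7.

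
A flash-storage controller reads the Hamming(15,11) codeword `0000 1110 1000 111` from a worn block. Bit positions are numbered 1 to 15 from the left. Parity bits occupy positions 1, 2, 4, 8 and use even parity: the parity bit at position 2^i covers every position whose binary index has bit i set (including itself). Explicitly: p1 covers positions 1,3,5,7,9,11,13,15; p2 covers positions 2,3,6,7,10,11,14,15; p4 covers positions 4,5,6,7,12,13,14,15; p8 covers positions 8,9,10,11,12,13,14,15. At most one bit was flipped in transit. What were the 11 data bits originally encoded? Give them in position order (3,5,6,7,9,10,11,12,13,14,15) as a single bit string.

01111000111

s1: b1⊕b3⊕b5⊕b7⊕b9⊕b11⊕b13⊕b15 = 0⊕0⊕1⊕1⊕1⊕0⊕1⊕1 = 1
s2: b2⊕b3⊕b6⊕b7⊕b10⊕b11⊕b14⊕b15 = 0⊕0⊕1⊕1⊕0⊕0⊕1⊕1 = 0
s4: b4⊕b5⊕b6⊕b7⊕b12⊕b13⊕b14⊕b15 = 0⊕1⊕1⊕1⊕0⊕1⊕1⊕1 = 0
s8: b8⊕b9⊕b10⊕b11⊕b12⊕b13⊕b14⊕b15 = 0⊕1⊕0⊕0⊕0⊕1⊕1⊕1 = 0
Syndrome (s8...s1) = 0001 → position 1.
Flip bit 1: corrected codeword = 100011101000111
Data bits at positions 3,5,6,7,9,10,11,12,13,14,15: 01111000111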